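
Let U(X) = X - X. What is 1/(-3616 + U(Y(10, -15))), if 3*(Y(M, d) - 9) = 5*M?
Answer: -1/3616 ≈ -0.00027655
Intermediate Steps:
Y(M, d) = 9 + 5*M/3 (Y(M, d) = 9 + (5*M)/3 = 9 + 5*M/3)
U(X) = 0
1/(-3616 + U(Y(10, -15))) = 1/(-3616 + 0) = 1/(-3616) = -1/3616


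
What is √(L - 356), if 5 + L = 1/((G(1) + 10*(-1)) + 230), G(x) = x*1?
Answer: 2*I*√4407845/221 ≈ 19.0*I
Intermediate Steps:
G(x) = x
L = -1104/221 (L = -5 + 1/((1 + 10*(-1)) + 230) = -5 + 1/((1 - 10) + 230) = -5 + 1/(-9 + 230) = -5 + 1/221 = -1104/221 ≈ -4.9955)
√(L - 356) = √(-1104/221 - 356) = √(-79780/221) = 2*I*√4407845/221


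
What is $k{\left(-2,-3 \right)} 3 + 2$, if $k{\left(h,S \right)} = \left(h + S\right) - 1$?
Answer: $-16$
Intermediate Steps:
$k{\left(h,S \right)} = -1 + S + h$ ($k{\left(h,S \right)} = \left(S + h\right) - 1 = -1 + S + h$)
$k{\left(-2,-3 \right)} 3 + 2 = \left(-1 - 3 - 2\right) 3 + 2 = \left(-6\right) 3 + 2 = -18 + 2 = -16$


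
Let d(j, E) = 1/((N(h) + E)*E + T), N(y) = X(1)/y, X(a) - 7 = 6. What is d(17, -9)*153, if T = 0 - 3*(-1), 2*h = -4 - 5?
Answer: 153/110 ≈ 1.3909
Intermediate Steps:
h = -9/2 (h = (-4 - 5)/2 = (½)*(-9) = -9/2 ≈ -4.5000)
X(a) = 13 (X(a) = 7 + 6 = 13)
N(y) = 13/y
T = 3 (T = 0 + 3 = 3)
d(j, E) = 1/(3 + E*(-26/9 + E)) (d(j, E) = 1/((13/(-9/2) + E)*E + 3) = 1/((13*(-2/9) + E)*E + 3) = 1/((-26/9 + E)*E + 3) = 1/(E*(-26/9 + E) + 3) = 1/(3 + E*(-26/9 + E)))
d(17, -9)*153 = (9/(27 - 26*(-9) + 9*(-9)²))*153 = (9/(27 + 234 + 9*81))*153 = (9/(27 + 234 + 729))*153 = (9/990)*153 = (9*(1/990))*153 = (1/110)*153 = 153/110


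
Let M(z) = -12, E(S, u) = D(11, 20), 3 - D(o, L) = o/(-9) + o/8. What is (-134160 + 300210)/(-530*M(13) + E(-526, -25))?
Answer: 478224/18325 ≈ 26.097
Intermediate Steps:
D(o, L) = 3 - o/72 (D(o, L) = 3 - (o/(-9) + o/8) = 3 - (o*(-⅑) + o*(⅛)) = 3 - (-o/9 + o/8) = 3 - o/72)
E(S, u) = 205/72 (E(S, u) = 3 - 1/72*11 = 3 - 11/72 = 205/72)
(-134160 + 300210)/(-530*M(13) + E(-526, -25)) = (-134160 + 300210)/(-530*(-12) + 205/72) = 166050/(6360 + 205/72) = 166050/(458125/72) = 166050*(72/458125) = 478224/18325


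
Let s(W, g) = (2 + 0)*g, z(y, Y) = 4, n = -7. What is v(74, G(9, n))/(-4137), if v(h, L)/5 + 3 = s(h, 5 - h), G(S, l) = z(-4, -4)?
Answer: 235/1379 ≈ 0.17041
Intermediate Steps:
G(S, l) = 4
s(W, g) = 2*g
v(h, L) = 35 - 10*h (v(h, L) = -15 + 5*(2*(5 - h)) = -15 + 5*(10 - 2*h) = -15 + (50 - 10*h) = 35 - 10*h)
v(74, G(9, n))/(-4137) = (35 - 10*74)/(-4137) = (35 - 740)*(-1/4137) = -705*(-1/4137) = 235/1379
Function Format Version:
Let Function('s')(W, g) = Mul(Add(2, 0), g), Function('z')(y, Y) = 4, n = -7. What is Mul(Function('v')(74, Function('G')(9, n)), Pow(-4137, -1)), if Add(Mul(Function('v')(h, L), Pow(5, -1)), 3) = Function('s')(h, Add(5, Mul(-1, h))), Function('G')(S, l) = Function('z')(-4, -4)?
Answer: Rational(235, 1379) ≈ 0.17041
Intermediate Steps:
Function('G')(S, l) = 4
Function('s')(W, g) = Mul(2, g)
Function('v')(h, L) = Add(35, Mul(-10, h)) (Function('v')(h, L) = Add(-15, Mul(5, Mul(2, Add(5, Mul(-1, h))))) = Add(-15, Mul(5, Add(10, Mul(-2, h)))) = Add(-15, Add(50, Mul(-10, h))) = Add(35, Mul(-10, h)))
Mul(Function('v')(74, Function('G')(9, n)), Pow(-4137, -1)) = Mul(Add(35, Mul(-10, 74)), Pow(-4137, -1)) = Mul(Add(35, -740), Rational(-1, 4137)) = Mul(-705, Rational(-1, 4137)) = Rational(235, 1379)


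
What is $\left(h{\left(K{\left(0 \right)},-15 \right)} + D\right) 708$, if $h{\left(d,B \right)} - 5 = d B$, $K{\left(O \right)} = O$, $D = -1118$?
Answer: $-788004$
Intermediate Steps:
$h{\left(d,B \right)} = 5 + B d$ ($h{\left(d,B \right)} = 5 + d B = 5 + B d$)
$\left(h{\left(K{\left(0 \right)},-15 \right)} + D\right) 708 = \left(\left(5 - 0\right) - 1118\right) 708 = \left(\left(5 + 0\right) - 1118\right) 708 = \left(5 - 1118\right) 708 = \left(-1113\right) 708 = -788004$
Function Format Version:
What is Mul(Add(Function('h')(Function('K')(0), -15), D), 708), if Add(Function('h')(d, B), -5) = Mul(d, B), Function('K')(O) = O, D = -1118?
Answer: -788004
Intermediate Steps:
Function('h')(d, B) = Add(5, Mul(B, d)) (Function('h')(d, B) = Add(5, Mul(d, B)) = Add(5, Mul(B, d)))
Mul(Add(Function('h')(Function('K')(0), -15), D), 708) = Mul(Add(Add(5, Mul(-15, 0)), -1118), 708) = Mul(Add(Add(5, 0), -1118), 708) = Mul(Add(5, -1118), 708) = Mul(-1113, 708) = -788004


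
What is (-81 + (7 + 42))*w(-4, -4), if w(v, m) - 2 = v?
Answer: 64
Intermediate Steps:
w(v, m) = 2 + v
(-81 + (7 + 42))*w(-4, -4) = (-81 + (7 + 42))*(2 - 4) = (-81 + 49)*(-2) = -32*(-2) = 64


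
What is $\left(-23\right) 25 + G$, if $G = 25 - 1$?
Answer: $-551$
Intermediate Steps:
$G = 24$
$\left(-23\right) 25 + G = \left(-23\right) 25 + 24 = -575 + 24 = -551$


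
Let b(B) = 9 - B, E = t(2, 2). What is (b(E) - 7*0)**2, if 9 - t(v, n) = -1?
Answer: 1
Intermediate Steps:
t(v, n) = 10 (t(v, n) = 9 - 1*(-1) = 9 + 1 = 10)
E = 10
(b(E) - 7*0)**2 = ((9 - 1*10) - 7*0)**2 = ((9 - 10) + 0)**2 = (-1 + 0)**2 = (-1)**2 = 1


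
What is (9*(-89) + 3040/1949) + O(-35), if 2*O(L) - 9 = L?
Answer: -1583446/1949 ≈ -812.44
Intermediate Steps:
O(L) = 9/2 + L/2
(9*(-89) + 3040/1949) + O(-35) = (9*(-89) + 3040/1949) + (9/2 + (1/2)*(-35)) = (-801 + 3040*(1/1949)) + (9/2 - 35/2) = (-801 + 3040/1949) - 13 = -1558109/1949 - 13 = -1583446/1949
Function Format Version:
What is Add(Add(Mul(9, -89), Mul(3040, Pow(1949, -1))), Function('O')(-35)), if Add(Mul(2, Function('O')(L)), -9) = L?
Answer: Rational(-1583446, 1949) ≈ -812.44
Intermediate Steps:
Function('O')(L) = Add(Rational(9, 2), Mul(Rational(1, 2), L))
Add(Add(Mul(9, -89), Mul(3040, Pow(1949, -1))), Function('O')(-35)) = Add(Add(Mul(9, -89), Mul(3040, Pow(1949, -1))), Add(Rational(9, 2), Mul(Rational(1, 2), -35))) = Add(Add(-801, Mul(3040, Rational(1, 1949))), Add(Rational(9, 2), Rational(-35, 2))) = Add(Add(-801, Rational(3040, 1949)), -13) = Add(Rational(-1558109, 1949), -13) = Rational(-1583446, 1949)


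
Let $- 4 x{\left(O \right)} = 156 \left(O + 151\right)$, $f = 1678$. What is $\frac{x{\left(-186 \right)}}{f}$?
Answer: $\frac{1365}{1678} \approx 0.81347$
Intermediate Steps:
$x{\left(O \right)} = -5889 - 39 O$ ($x{\left(O \right)} = - \frac{156 \left(O + 151\right)}{4} = - \frac{156 \left(151 + O\right)}{4} = - \frac{23556 + 156 O}{4} = -5889 - 39 O$)
$\frac{x{\left(-186 \right)}}{f} = \frac{-5889 - -7254}{1678} = \left(-5889 + 7254\right) \frac{1}{1678} = 1365 \cdot \frac{1}{1678} = \frac{1365}{1678}$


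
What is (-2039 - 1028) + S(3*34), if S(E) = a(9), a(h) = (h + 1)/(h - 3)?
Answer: -9196/3 ≈ -3065.3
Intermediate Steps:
a(h) = (1 + h)/(-3 + h)
S(E) = 5/3 (S(E) = (1 + 9)/(-3 + 9) = 10/6 = (⅙)*10 = 5/3)
(-2039 - 1028) + S(3*34) = (-2039 - 1028) + 5/3 = -3067 + 5/3 = -9196/3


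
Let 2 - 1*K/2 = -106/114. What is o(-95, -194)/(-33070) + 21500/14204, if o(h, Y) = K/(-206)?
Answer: 1043578181767/689440747470 ≈ 1.5137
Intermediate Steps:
K = 334/57 (K = 4 - (-212)/114 = 4 - 2*(-53/57) = 4 + 106/57 = 334/57 ≈ 5.8596)
o(h, Y) = -167/5871 (o(h, Y) = (334/57)/(-206) = (334/57)*(-1/206) = -167/5871)
o(-95, -194)/(-33070) + 21500/14204 = -167/5871/(-33070) + 21500/14204 = -167/5871*(-1/33070) + 21500*(1/14204) = 167/194153970 + 5375/3551 = 1043578181767/689440747470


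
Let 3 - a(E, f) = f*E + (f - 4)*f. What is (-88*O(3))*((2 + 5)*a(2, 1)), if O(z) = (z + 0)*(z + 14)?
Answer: -125664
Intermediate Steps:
O(z) = z*(14 + z)
a(E, f) = 3 - E*f - f*(-4 + f) (a(E, f) = 3 - (f*E + (f - 4)*f) = 3 - (E*f + (-4 + f)*f) = 3 - (E*f + f*(-4 + f)) = 3 + (-E*f - f*(-4 + f)) = 3 - E*f - f*(-4 + f))
(-88*O(3))*((2 + 5)*a(2, 1)) = (-264*(14 + 3))*((2 + 5)*(3 - 1*1**2 + 4*1 - 1*2*1)) = (-264*17)*(7*(3 - 1*1 + 4 - 2)) = (-88*51)*(7*(3 - 1 + 4 - 2)) = -31416*4 = -4488*28 = -125664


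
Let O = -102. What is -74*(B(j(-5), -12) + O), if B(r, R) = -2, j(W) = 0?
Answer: 7696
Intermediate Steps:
-74*(B(j(-5), -12) + O) = -74*(-2 - 102) = -74*(-104) = 7696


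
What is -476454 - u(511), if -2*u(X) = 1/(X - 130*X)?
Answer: -62814742453/131838 ≈ -4.7645e+5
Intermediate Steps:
u(X) = 1/(258*X) (u(X) = -1/(2*(X - 130*X)) = -(-1/(129*X))/2 = -(-1)/(258*X) = 1/(258*X))
-476454 - u(511) = -476454 - 1/(258*511) = -476454 - 1*1/131838 = -476454 - 1/131838 = -62814742453/131838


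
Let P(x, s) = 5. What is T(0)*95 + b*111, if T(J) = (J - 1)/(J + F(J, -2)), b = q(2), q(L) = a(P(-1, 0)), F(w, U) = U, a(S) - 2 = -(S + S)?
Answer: -1681/2 ≈ -840.50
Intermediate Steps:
a(S) = 2 - 2*S (a(S) = 2 - (S + S) = 2 - 2*S)
q(L) = -8 (q(L) = 2 - 2*5 = 2 - 10 = -8)
b = -8
T(J) = (-1 + J)/(-2 + J) (T(J) = (J - 1)/(J - 2) = (-1 + J)/(-2 + J))
T(0)*95 + b*111 = ((-1 + 0)/(-2 + 0))*95 - 8*111 = (-1/(-2))*95 - 888 = -1/2*(-1)*95 - 888 = (1/2)*95 - 888 = 95/2 - 888 = -1681/2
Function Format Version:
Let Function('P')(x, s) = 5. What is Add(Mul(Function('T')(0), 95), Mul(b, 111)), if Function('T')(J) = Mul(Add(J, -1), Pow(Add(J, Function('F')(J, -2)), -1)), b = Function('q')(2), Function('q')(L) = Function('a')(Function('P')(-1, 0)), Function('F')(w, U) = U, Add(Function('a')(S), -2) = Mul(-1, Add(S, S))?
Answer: Rational(-1681, 2) ≈ -840.50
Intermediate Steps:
Function('a')(S) = Add(2, Mul(-2, S)) (Function('a')(S) = Add(2, Mul(-1, Add(S, S))) = Add(2, Mul(-1, Mul(2, S))) = Add(2, Mul(-2, S)))
Function('q')(L) = -8 (Function('q')(L) = Add(2, Mul(-2, 5)) = Add(2, -10) = -8)
b = -8
Function('T')(J) = Mul(Pow(Add(-2, J), -1), Add(-1, J)) (Function('T')(J) = Mul(Add(J, -1), Pow(Add(J, -2), -1)) = Mul(Add(-1, J), Pow(Add(-2, J), -1)) = Mul(Pow(Add(-2, J), -1), Add(-1, J)))
Add(Mul(Function('T')(0), 95), Mul(b, 111)) = Add(Mul(Mul(Pow(Add(-2, 0), -1), Add(-1, 0)), 95), Mul(-8, 111)) = Add(Mul(Mul(Pow(-2, -1), -1), 95), -888) = Add(Mul(Mul(Rational(-1, 2), -1), 95), -888) = Add(Mul(Rational(1, 2), 95), -888) = Add(Rational(95, 2), -888) = Rational(-1681, 2)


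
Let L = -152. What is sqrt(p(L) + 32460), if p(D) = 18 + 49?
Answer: sqrt(32527) ≈ 180.35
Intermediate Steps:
p(D) = 67
sqrt(p(L) + 32460) = sqrt(67 + 32460) = sqrt(32527)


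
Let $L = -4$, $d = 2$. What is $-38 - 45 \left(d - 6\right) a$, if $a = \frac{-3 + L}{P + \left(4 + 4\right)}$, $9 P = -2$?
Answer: $-200$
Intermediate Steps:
$P = - \frac{2}{9}$ ($P = \frac{1}{9} \left(-2\right) = - \frac{2}{9} \approx -0.22222$)
$a = - \frac{9}{10}$ ($a = \frac{-3 - 4}{- \frac{2}{9} + \left(4 + 4\right)} = - \frac{7}{- \frac{2}{9} + 8} = - \frac{7}{\frac{70}{9}} = \left(-7\right) \frac{9}{70} = - \frac{9}{10} \approx -0.9$)
$-38 - 45 \left(d - 6\right) a = -38 - 45 \left(2 - 6\right) \left(- \frac{9}{10}\right) = -38 - 45 \left(\left(-4\right) \left(- \frac{9}{10}\right)\right) = -38 - 162 = -200$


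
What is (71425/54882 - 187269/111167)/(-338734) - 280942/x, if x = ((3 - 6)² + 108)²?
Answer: -64511737991776902205/3143357810652775716 ≈ -20.523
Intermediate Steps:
x = 13689 (x = ((-3)² + 108)² = (9 + 108)² = 117² = 13689)
(71425/54882 - 187269/111167)/(-338734) - 280942/x = (71425/54882 - 187269/111167)/(-338734) - 280942/13689 = (71425*(1/54882) - 187269*1/111167)*(-1/338734) - 280942*1/13689 = (71425/54882 - 187269/111167)*(-1/338734) - 280942/13689 = -2337594283/6101067294*(-1/338734) - 280942/13689 = 2337594283/2066638928765796 - 280942/13689 = -64511737991776902205/3143357810652775716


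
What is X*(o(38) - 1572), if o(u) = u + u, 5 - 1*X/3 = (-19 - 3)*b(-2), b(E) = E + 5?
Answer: -318648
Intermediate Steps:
b(E) = 5 + E
X = 213 (X = 15 - 3*(-19 - 3)*(5 - 2) = 15 - (-66)*3 = 15 - 3*(-66) = 15 + 198 = 213)
o(u) = 2*u
X*(o(38) - 1572) = 213*(2*38 - 1572) = 213*(76 - 1572) = 213*(-1496) = -318648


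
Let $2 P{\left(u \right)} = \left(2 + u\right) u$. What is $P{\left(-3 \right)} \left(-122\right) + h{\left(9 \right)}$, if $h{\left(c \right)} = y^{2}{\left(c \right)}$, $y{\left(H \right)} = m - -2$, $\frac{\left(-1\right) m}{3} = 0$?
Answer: $-179$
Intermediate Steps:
$m = 0$ ($m = \left(-3\right) 0 = 0$)
$y{\left(H \right)} = 2$ ($y{\left(H \right)} = 0 - -2 = 0 + 2 = 2$)
$P{\left(u \right)} = \frac{u \left(2 + u\right)}{2}$ ($P{\left(u \right)} = \frac{\left(2 + u\right) u}{2} = \frac{u \left(2 + u\right)}{2}$)
$h{\left(c \right)} = 4$ ($h{\left(c \right)} = 2^{2} = 4$)
$P{\left(-3 \right)} \left(-122\right) + h{\left(9 \right)} = \frac{1}{2} \left(-3\right) \left(2 - 3\right) \left(-122\right) + 4 = \frac{1}{2} \left(-3\right) \left(-1\right) \left(-122\right) + 4 = \frac{3}{2} \left(-122\right) + 4 = -183 + 4 = -179$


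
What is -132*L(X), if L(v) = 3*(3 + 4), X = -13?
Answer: -2772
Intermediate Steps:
L(v) = 21 (L(v) = 3*7 = 21)
-132*L(X) = -132*21 = -2772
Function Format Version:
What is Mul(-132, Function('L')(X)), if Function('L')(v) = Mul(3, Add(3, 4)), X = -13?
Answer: -2772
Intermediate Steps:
Function('L')(v) = 21 (Function('L')(v) = Mul(3, 7) = 21)
Mul(-132, Function('L')(X)) = Mul(-132, 21) = -2772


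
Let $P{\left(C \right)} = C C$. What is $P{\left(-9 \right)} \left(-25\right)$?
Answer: $-2025$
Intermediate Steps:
$P{\left(C \right)} = C^{2}$
$P{\left(-9 \right)} \left(-25\right) = \left(-9\right)^{2} \left(-25\right) = 81 \left(-25\right) = -2025$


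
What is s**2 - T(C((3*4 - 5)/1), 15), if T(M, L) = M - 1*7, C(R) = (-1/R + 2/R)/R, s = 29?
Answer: 41551/49 ≈ 847.98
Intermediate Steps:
C(R) = R**(-2) (C(R) = 1/(R*R) = R**(-2))
T(M, L) = -7 + M (T(M, L) = M - 7 = -7 + M)
s**2 - T(C((3*4 - 5)/1), 15) = 29**2 - (-7 + ((3*4 - 5)/1)**(-2)) = 841 - (-7 + ((12 - 5)*1)**(-2)) = 841 - (-7 + (7*1)**(-2)) = 841 - (-7 + 7**(-2)) = 841 - (-7 + 1/49) = 841 - 1*(-342/49) = 841 + 342/49 = 41551/49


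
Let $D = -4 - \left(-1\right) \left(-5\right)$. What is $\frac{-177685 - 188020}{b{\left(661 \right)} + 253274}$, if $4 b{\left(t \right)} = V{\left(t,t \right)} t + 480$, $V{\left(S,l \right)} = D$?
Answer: $- \frac{1462820}{1007627} \approx -1.4517$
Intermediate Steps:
$D = -9$ ($D = -4 - 5 = -9$)
$V{\left(S,l \right)} = -9$
$b{\left(t \right)} = 120 - \frac{9 t}{4}$ ($b{\left(t \right)} = \frac{- 9 t + 480}{4} = \frac{480 - 9 t}{4} = 120 - \frac{9 t}{4}$)
$\frac{-177685 - 188020}{b{\left(661 \right)} + 253274} = \frac{-177685 - 188020}{\left(120 - \frac{5949}{4}\right) + 253274} = - \frac{365705}{\left(120 - \frac{5949}{4}\right) + 253274} = - \frac{365705}{- \frac{5469}{4} + 253274} = - \frac{365705}{\frac{1007627}{4}} = \left(-365705\right) \frac{4}{1007627} = - \frac{1462820}{1007627}$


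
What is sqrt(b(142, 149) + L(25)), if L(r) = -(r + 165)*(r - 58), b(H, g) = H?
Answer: 2*sqrt(1603) ≈ 80.075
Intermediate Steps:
L(r) = -(-58 + r)*(165 + r) (L(r) = -(165 + r)*(-58 + r) = -(-58 + r)*(165 + r))
sqrt(b(142, 149) + L(25)) = sqrt(142 + (9570 - 1*25**2 - 107*25)) = sqrt(142 + (9570 - 1*625 - 2675)) = sqrt(142 + (9570 - 625 - 2675)) = sqrt(142 + 6270) = sqrt(6412) = 2*sqrt(1603)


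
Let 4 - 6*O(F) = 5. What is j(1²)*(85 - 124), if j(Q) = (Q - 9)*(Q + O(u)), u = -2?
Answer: 260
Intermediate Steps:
O(F) = -⅙ (O(F) = ⅔ - ⅙*5 = ⅔ - ⅚ = -⅙)
j(Q) = (-9 + Q)*(-⅙ + Q) (j(Q) = (Q - 9)*(Q - ⅙) = (-9 + Q)*(-⅙ + Q))
j(1²)*(85 - 124) = (3/2 + (1²)² - 55/6*1²)*(85 - 124) = (3/2 + 1² - 55/6*1)*(-39) = (3/2 + 1 - 55/6)*(-39) = -20/3*(-39) = 260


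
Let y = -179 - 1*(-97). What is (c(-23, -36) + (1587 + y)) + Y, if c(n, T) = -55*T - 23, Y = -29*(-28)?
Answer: 4274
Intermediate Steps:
Y = 812
c(n, T) = -23 - 55*T
y = -82 (y = -179 + 97 = -82)
(c(-23, -36) + (1587 + y)) + Y = ((-23 - 55*(-36)) + (1587 - 82)) + 812 = ((-23 + 1980) + 1505) + 812 = (1957 + 1505) + 812 = 3462 + 812 = 4274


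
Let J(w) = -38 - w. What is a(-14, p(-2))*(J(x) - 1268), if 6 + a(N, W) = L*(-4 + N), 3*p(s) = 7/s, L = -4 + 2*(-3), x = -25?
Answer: -222894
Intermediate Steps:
L = -10 (L = -4 - 6 = -10)
p(s) = 7/(3*s) (p(s) = (7/s)/3 = 7/(3*s))
a(N, W) = 34 - 10*N (a(N, W) = -6 - 10*(-4 + N) = -6 + (40 - 10*N) = 34 - 10*N)
a(-14, p(-2))*(J(x) - 1268) = (34 - 10*(-14))*((-38 - 1*(-25)) - 1268) = (34 + 140)*((-38 + 25) - 1268) = 174*(-13 - 1268) = 174*(-1281) = -222894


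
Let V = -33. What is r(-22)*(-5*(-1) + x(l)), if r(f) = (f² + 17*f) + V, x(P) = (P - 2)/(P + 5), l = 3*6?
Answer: 10087/23 ≈ 438.57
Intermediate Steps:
l = 18
x(P) = (-2 + P)/(5 + P)
r(f) = -33 + f² + 17*f (r(f) = (f² + 17*f) - 33 = -33 + f² + 17*f)
r(-22)*(-5*(-1) + x(l)) = (-33 + (-22)² + 17*(-22))*(-5*(-1) + (-2 + 18)/(5 + 18)) = (-33 + 484 - 374)*(5 + 16/23) = 77*(5 + (1/23)*16) = 77*(5 + 16/23) = 77*(131/23) = 10087/23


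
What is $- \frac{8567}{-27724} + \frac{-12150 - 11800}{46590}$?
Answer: $- \frac{26485327}{129166116} \approx -0.20505$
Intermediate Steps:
$- \frac{8567}{-27724} + \frac{-12150 - 11800}{46590} = \left(-8567\right) \left(- \frac{1}{27724}\right) - \frac{2395}{4659} = \frac{8567}{27724} - \frac{2395}{4659} = - \frac{26485327}{129166116}$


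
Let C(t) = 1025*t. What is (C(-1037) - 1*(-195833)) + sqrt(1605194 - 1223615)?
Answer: -867092 + sqrt(381579) ≈ -8.6647e+5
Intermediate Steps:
(C(-1037) - 1*(-195833)) + sqrt(1605194 - 1223615) = (1025*(-1037) - 1*(-195833)) + sqrt(1605194 - 1223615) = (-1062925 + 195833) + sqrt(381579) = -867092 + sqrt(381579)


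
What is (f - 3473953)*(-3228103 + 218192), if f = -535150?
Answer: 12067043219833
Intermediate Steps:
(f - 3473953)*(-3228103 + 218192) = (-535150 - 3473953)*(-3228103 + 218192) = -4009103*(-3009911) = 12067043219833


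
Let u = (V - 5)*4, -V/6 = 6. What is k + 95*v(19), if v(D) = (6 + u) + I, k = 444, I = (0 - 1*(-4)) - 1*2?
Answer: -14376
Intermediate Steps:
I = 2 (I = (0 + 4) - 2 = 4 - 2 = 2)
V = -36 (V = -6*6 = -36)
u = -164 (u = (-36 - 5)*4 = -41*4 = -164)
v(D) = -156 (v(D) = (6 - 164) + 2 = -158 + 2 = -156)
k + 95*v(19) = 444 + 95*(-156) = 444 - 14820 = -14376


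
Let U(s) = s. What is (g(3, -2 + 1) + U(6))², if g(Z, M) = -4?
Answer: 4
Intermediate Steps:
(g(3, -2 + 1) + U(6))² = (-4 + 6)² = 2² = 4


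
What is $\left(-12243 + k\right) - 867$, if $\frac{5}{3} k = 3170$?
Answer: $-11208$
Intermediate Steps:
$k = 1902$ ($k = \frac{3}{5} \cdot 3170 = 1902$)
$\left(-12243 + k\right) - 867 = \left(-12243 + 1902\right) - 867 = -10341 - 867 = -11208$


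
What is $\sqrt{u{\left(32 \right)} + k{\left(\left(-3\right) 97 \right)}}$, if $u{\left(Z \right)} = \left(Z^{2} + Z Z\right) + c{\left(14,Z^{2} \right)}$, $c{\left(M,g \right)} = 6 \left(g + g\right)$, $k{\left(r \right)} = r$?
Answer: $53 \sqrt{5} \approx 118.51$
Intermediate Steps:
$c{\left(M,g \right)} = 12 g$ ($c{\left(M,g \right)} = 6 \cdot 2 g = 12 g$)
$u{\left(Z \right)} = 14 Z^{2}$ ($u{\left(Z \right)} = \left(Z^{2} + Z Z\right) + 12 Z^{2} = \left(Z^{2} + Z^{2}\right) + 12 Z^{2} = 2 Z^{2} + 12 Z^{2} = 14 Z^{2}$)
$\sqrt{u{\left(32 \right)} + k{\left(\left(-3\right) 97 \right)}} = \sqrt{14 \cdot 32^{2} - 291} = \sqrt{14 \cdot 1024 - 291} = \sqrt{14336 - 291} = \sqrt{14045} = 53 \sqrt{5}$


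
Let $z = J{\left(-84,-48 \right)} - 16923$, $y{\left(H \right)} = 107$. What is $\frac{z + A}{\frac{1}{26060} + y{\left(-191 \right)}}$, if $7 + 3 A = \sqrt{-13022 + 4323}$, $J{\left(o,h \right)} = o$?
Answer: $- \frac{1329789680}{8365263} + \frac{26060 i \sqrt{8699}}{8365263} \approx -158.97 + 0.29056 i$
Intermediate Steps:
$A = - \frac{7}{3} + \frac{i \sqrt{8699}}{3}$ ($A = - \frac{7}{3} + \frac{\sqrt{-13022 + 4323}}{3} = - \frac{7}{3} + \frac{\sqrt{-8699}}{3} = - \frac{7}{3} + \frac{i \sqrt{8699}}{3} \approx -2.3333 + 31.089 i$)
$z = -17007$ ($z = -84 - 16923 = -17007$)
$\frac{z + A}{\frac{1}{26060} + y{\left(-191 \right)}} = \frac{-17007 - \left(\frac{7}{3} - \frac{i \sqrt{8699}}{3}\right)}{\frac{1}{26060} + 107} = \frac{- \frac{51028}{3} + \frac{i \sqrt{8699}}{3}}{\frac{1}{26060} + 107} = \frac{- \frac{51028}{3} + \frac{i \sqrt{8699}}{3}}{\frac{2788421}{26060}} = \left(- \frac{51028}{3} + \frac{i \sqrt{8699}}{3}\right) \frac{26060}{2788421} = - \frac{1329789680}{8365263} + \frac{26060 i \sqrt{8699}}{8365263}$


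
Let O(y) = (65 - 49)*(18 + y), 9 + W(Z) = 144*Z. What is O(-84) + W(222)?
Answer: 30903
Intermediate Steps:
W(Z) = -9 + 144*Z
O(y) = 288 + 16*y (O(y) = 16*(18 + y) = 288 + 16*y)
O(-84) + W(222) = (288 + 16*(-84)) + (-9 + 144*222) = (288 - 1344) + (-9 + 31968) = -1056 + 31959 = 30903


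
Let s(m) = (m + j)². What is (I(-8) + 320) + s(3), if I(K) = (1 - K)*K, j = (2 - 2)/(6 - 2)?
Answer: 257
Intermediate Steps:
j = 0 (j = 0/4 = 0*(¼) = 0)
I(K) = K*(1 - K)
s(m) = m² (s(m) = (m + 0)² = m²)
(I(-8) + 320) + s(3) = (-8*(1 - 1*(-8)) + 320) + 3² = (-8*(1 + 8) + 320) + 9 = (-8*9 + 320) + 9 = (-72 + 320) + 9 = 248 + 9 = 257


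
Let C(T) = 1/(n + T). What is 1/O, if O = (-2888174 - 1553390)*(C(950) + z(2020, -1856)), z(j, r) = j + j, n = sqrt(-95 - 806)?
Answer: (-sqrt(901) + 950*I)/(4441564*(-3838001*I + 4040*sqrt(901))) ≈ -5.5729e-11 - 4.5824e-19*I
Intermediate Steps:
n = I*sqrt(901) (n = sqrt(-901) = I*sqrt(901) ≈ 30.017*I)
C(T) = 1/(T + I*sqrt(901)) (C(T) = 1/(I*sqrt(901) + T) = 1/(T + I*sqrt(901)))
z(j, r) = 2*j
O = -17943918560 - 4441564/(950 + I*sqrt(901)) (O = (-2888174 - 1553390)*(1/(950 + I*sqrt(901)) + 2*2020) = -4441564*(1/(950 + I*sqrt(901)) + 4040) = -4441564*(4040 + 1/(950 + I*sqrt(901))) = -17943918560 - 4441564/(950 + I*sqrt(901)) ≈ -1.7944e+10 + 147.58*I)
1/O = 1/(4441564*(-4040*sqrt(901) + 3838001*I)/(sqrt(901) - 950*I)) = (sqrt(901) - 950*I)/(4441564*(-4040*sqrt(901) + 3838001*I))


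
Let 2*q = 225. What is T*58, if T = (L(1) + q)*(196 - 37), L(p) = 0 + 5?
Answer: 1083585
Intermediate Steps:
L(p) = 5
q = 225/2 (q = (1/2)*225 = 225/2 ≈ 112.50)
T = 37365/2 (T = (5 + 225/2)*(196 - 37) = (235/2)*159 = 37365/2 ≈ 18683.)
T*58 = (37365/2)*58 = 1083585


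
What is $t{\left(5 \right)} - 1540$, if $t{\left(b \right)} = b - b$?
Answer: $-1540$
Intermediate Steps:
$t{\left(b \right)} = 0$
$t{\left(5 \right)} - 1540 = 0 - 1540 = -1540$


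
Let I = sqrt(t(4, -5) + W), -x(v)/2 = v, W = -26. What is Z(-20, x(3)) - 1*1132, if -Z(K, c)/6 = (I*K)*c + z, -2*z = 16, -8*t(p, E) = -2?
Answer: -1084 - 360*I*sqrt(103) ≈ -1084.0 - 3653.6*I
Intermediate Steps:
x(v) = -2*v
t(p, E) = 1/4 (t(p, E) = -1/8*(-2) = 1/4)
I = I*sqrt(103)/2 (I = sqrt(1/4 - 26) = sqrt(-103/4) = I*sqrt(103)/2 ≈ 5.0744*I)
z = -8 (z = -1/2*16 = -8)
Z(K, c) = 48 - 3*I*K*c*sqrt(103) (Z(K, c) = -6*(((I*sqrt(103)/2)*K)*c - 8) = -6*((I*K*sqrt(103)/2)*c - 8) = -6*(I*K*c*sqrt(103)/2 - 8) = -6*(-8 + I*K*c*sqrt(103)/2) = 48 - 3*I*K*c*sqrt(103))
Z(-20, x(3)) - 1*1132 = (48 - 3*I*(-20)*(-2*3)*sqrt(103)) - 1*1132 = (48 - 3*I*(-20)*(-6)*sqrt(103)) - 1132 = (48 - 360*I*sqrt(103)) - 1132 = -1084 - 360*I*sqrt(103)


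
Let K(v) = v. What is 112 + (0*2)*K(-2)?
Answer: 112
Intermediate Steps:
112 + (0*2)*K(-2) = 112 + (0*2)*(-2) = 112 + 0*(-2) = 112 + 0 = 112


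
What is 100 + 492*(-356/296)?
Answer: -18194/37 ≈ -491.73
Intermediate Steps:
100 + 492*(-356/296) = 100 + 492*(-356*1/296) = 100 + 492*(-89/74) = 100 - 21894/37 = -18194/37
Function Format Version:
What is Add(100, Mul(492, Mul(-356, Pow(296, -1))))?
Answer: Rational(-18194, 37) ≈ -491.73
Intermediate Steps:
Add(100, Mul(492, Mul(-356, Pow(296, -1)))) = Add(100, Mul(492, Mul(-356, Rational(1, 296)))) = Add(100, Mul(492, Rational(-89, 74))) = Add(100, Rational(-21894, 37)) = Rational(-18194, 37)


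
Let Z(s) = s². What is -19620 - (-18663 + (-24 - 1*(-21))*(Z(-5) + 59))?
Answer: -705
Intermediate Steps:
-19620 - (-18663 + (-24 - 1*(-21))*(Z(-5) + 59)) = -19620 - (-18663 + (-24 - 1*(-21))*((-5)² + 59)) = -19620 - (-18663 + (-24 + 21)*(25 + 59)) = -19620 - (-18663 - 3*84) = -19620 - (-18663 - 252) = -19620 - 1*(-18915) = -19620 + 18915 = -705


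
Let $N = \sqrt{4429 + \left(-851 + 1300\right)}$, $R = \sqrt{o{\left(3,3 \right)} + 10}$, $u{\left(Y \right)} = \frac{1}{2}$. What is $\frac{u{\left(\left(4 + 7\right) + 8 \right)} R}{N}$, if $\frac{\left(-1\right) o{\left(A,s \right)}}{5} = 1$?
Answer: $\frac{\sqrt{2710}}{3252} \approx 0.016008$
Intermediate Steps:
$u{\left(Y \right)} = \frac{1}{2}$
$o{\left(A,s \right)} = -5$ ($o{\left(A,s \right)} = \left(-5\right) 1 = -5$)
$R = \sqrt{5}$ ($R = \sqrt{-5 + 10} = \sqrt{5} \approx 2.2361$)
$N = 3 \sqrt{542}$ ($N = \sqrt{4429 + 449} = \sqrt{4878} = 3 \sqrt{542} \approx 69.843$)
$\frac{u{\left(\left(4 + 7\right) + 8 \right)} R}{N} = \frac{\frac{1}{2} \sqrt{5}}{3 \sqrt{542}} = \frac{\sqrt{5}}{2} \frac{\sqrt{542}}{1626} = \frac{\sqrt{2710}}{3252}$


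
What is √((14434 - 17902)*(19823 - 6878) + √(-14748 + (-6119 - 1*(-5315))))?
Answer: 6*√(-1247035 + 2*I*√3) ≈ 0.0093062 + 6700.2*I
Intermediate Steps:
√((14434 - 17902)*(19823 - 6878) + √(-14748 + (-6119 - 1*(-5315)))) = √(-3468*12945 + √(-14748 + (-6119 + 5315))) = √(-44893260 + √(-14748 - 804)) = √(-44893260 + √(-15552)) = √(-44893260 + 72*I*√3)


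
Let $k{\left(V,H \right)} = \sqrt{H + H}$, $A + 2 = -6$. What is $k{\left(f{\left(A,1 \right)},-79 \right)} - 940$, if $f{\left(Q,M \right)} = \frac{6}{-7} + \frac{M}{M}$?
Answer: $-940 + i \sqrt{158} \approx -940.0 + 12.57 i$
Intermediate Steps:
$A = -8$ ($A = -2 - 6 = -8$)
$f{\left(Q,M \right)} = \frac{1}{7}$ ($f{\left(Q,M \right)} = 6 \left(- \frac{1}{7}\right) + 1 = - \frac{6}{7} + 1 = \frac{1}{7}$)
$k{\left(V,H \right)} = \sqrt{2} \sqrt{H}$ ($k{\left(V,H \right)} = \sqrt{2 H} = \sqrt{2} \sqrt{H}$)
$k{\left(f{\left(A,1 \right)},-79 \right)} - 940 = \sqrt{2} \sqrt{-79} - 940 = \sqrt{2} i \sqrt{79} - 940 = i \sqrt{158} - 940 = -940 + i \sqrt{158}$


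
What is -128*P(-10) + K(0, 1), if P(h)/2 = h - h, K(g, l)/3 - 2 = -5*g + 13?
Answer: 45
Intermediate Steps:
K(g, l) = 45 - 15*g (K(g, l) = 6 + 3*(-5*g + 13) = 6 + 3*(13 - 5*g) = 6 + (39 - 15*g) = 45 - 15*g)
P(h) = 0 (P(h) = 2*(h - h) = 2*0 = 0)
-128*P(-10) + K(0, 1) = -128*0 + (45 - 15*0) = 0 + (45 + 0) = 0 + 45 = 45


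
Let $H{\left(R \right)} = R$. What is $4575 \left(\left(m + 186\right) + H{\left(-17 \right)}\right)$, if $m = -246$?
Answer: $-352275$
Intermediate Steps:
$4575 \left(\left(m + 186\right) + H{\left(-17 \right)}\right) = 4575 \left(\left(-246 + 186\right) - 17\right) = 4575 \left(-60 - 17\right) = 4575 \left(-77\right) = -352275$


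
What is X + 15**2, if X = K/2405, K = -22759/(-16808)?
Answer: 826841069/3674840 ≈ 225.00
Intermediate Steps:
K = 2069/1528 (K = -22759*(-1/16808) = 2069/1528 ≈ 1.3541)
X = 2069/3674840 (X = (2069/1528)/2405 = (2069/1528)*(1/2405) = 2069/3674840 ≈ 0.00056302)
X + 15**2 = 2069/3674840 + 15**2 = 2069/3674840 + 225 = 826841069/3674840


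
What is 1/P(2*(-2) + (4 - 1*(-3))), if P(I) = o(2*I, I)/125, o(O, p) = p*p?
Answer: 125/9 ≈ 13.889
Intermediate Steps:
o(O, p) = p²
P(I) = I²/125
1/P(2*(-2) + (4 - 1*(-3))) = 1/((2*(-2) + (4 - 1*(-3)))²/125) = 1/((-4 + (4 + 3))²/125) = 1/((-4 + 7)²/125) = 1/((1/125)*3²) = 1/((1/125)*9) = 1/(9/125) = 125/9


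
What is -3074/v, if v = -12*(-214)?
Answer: -1537/1284 ≈ -1.1970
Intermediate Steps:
v = 2568
-3074/v = -3074/2568 = -3074*1/2568 = -1537/1284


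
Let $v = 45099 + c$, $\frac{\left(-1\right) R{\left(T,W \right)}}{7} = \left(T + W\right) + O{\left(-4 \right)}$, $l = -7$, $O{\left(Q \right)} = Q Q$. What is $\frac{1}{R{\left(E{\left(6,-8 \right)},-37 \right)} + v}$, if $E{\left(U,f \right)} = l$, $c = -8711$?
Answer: $\frac{1}{36584} \approx 2.7334 \cdot 10^{-5}$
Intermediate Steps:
$O{\left(Q \right)} = Q^{2}$
$E{\left(U,f \right)} = -7$
$R{\left(T,W \right)} = -112 - 7 T - 7 W$ ($R{\left(T,W \right)} = - 7 \left(\left(T + W\right) + \left(-4\right)^{2}\right) = - 7 \left(\left(T + W\right) + 16\right) = - 7 \left(16 + T + W\right) = -112 - 7 T - 7 W$)
$v = 36388$ ($v = 45099 - 8711 = 36388$)
$\frac{1}{R{\left(E{\left(6,-8 \right)},-37 \right)} + v} = \frac{1}{\left(-112 - -49 - -259\right) + 36388} = \frac{1}{\left(-112 + 49 + 259\right) + 36388} = \frac{1}{196 + 36388} = \frac{1}{36584}$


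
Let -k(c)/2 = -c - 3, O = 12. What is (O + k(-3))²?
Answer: 144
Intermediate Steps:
k(c) = 6 + 2*c (k(c) = -2*(-c - 3) = -2*(-3 - c) = 6 + 2*c)
(O + k(-3))² = (12 + (6 + 2*(-3)))² = (12 + (6 - 6))² = (12 + 0)² = 12² = 144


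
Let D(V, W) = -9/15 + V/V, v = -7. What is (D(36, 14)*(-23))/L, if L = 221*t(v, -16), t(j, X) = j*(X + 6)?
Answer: -23/38675 ≈ -0.00059470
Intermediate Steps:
D(V, W) = ⅖ (D(V, W) = -9*1/15 + 1 = -⅗ + 1 = ⅖)
t(j, X) = j*(6 + X)
L = 15470 (L = 221*(-7*(6 - 16)) = 221*(-7*(-10)) = 221*70 = 15470)
(D(36, 14)*(-23))/L = ((⅖)*(-23))/15470 = -46/5*1/15470 = -23/38675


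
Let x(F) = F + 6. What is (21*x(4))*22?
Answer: 4620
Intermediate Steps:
x(F) = 6 + F
(21*x(4))*22 = (21*(6 + 4))*22 = (21*10)*22 = 210*22 = 4620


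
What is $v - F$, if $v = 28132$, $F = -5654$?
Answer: $33786$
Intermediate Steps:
$v - F = 28132 - -5654 = 28132 + 5654 = 33786$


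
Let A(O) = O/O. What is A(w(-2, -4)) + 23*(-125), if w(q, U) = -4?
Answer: -2874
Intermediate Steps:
A(O) = 1
A(w(-2, -4)) + 23*(-125) = 1 + 23*(-125) = 1 - 2875 = -2874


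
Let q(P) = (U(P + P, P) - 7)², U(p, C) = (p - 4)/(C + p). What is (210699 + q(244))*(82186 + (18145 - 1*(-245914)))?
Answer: 814534946695565/11163 ≈ 7.2967e+10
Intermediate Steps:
U(p, C) = (-4 + p)/(C + p)
q(P) = (-7 + (-4 + 2*P)/(3*P))² (q(P) = ((-4 + (P + P))/(P + (P + P)) - 7)² = ((-4 + 2*P)/(P + 2*P) - 7)² = ((-4 + 2*P)/((3*P)) - 7)² = ((1/(3*P))*(-4 + 2*P) - 7)² = ((-4 + 2*P)/(3*P) - 7)² = (-7 + (-4 + 2*P)/(3*P))²)
(210699 + q(244))*(82186 + (18145 - 1*(-245914))) = (210699 + (⅑)*(4 + 19*244)²/244²)*(82186 + (18145 - 1*(-245914))) = (210699 + (⅑)*(1/59536)*(4 + 4636)²)*(82186 + (18145 + 245914)) = (210699 + (⅑)*(1/59536)*4640²)*(82186 + 264059) = (210699 + (⅑)*(1/59536)*21529600)*346245 = (210699 + 1345600/33489)*346245 = (7057444411/33489)*346245 = 814534946695565/11163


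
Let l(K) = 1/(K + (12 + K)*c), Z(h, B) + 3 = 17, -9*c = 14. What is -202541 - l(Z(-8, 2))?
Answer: -48204749/238 ≈ -2.0254e+5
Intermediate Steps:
c = -14/9 (c = -⅑*14 = -14/9 ≈ -1.5556)
Z(h, B) = 14 (Z(h, B) = -3 + 17 = 14)
l(K) = 1/(-56/3 - 5*K/9) (l(K) = 1/(K + (12 + K)*(-14/9)) = 1/(K + (-56/3 - 14*K/9)) = 1/(-56/3 - 5*K/9))
-202541 - l(Z(-8, 2)) = -202541 - 9/(-168 - 5*14) = -202541 - 9/(-168 - 70) = -202541 - 9/(-238) = -202541 - 9*(-1)/238 = -202541 - 1*(-9/238) = -202541 + 9/238 = -48204749/238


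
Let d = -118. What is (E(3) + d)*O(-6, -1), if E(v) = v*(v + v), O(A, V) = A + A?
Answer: 1200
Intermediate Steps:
O(A, V) = 2*A
E(v) = 2*v² (E(v) = v*(2*v) = 2*v²)
(E(3) + d)*O(-6, -1) = (2*3² - 118)*(2*(-6)) = (2*9 - 118)*(-12) = (18 - 118)*(-12) = -100*(-12) = 1200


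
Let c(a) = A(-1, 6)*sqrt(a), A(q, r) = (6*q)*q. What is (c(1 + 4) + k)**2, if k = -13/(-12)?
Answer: 26089/144 + 13*sqrt(5) ≈ 210.24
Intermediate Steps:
A(q, r) = 6*q**2
c(a) = 6*sqrt(a) (c(a) = (6*(-1)**2)*sqrt(a) = (6*1)*sqrt(a) = 6*sqrt(a))
k = 13/12 (k = -13*(-1/12) = 13/12 ≈ 1.0833)
(c(1 + 4) + k)**2 = (6*sqrt(1 + 4) + 13/12)**2 = (6*sqrt(5) + 13/12)**2 = (13/12 + 6*sqrt(5))**2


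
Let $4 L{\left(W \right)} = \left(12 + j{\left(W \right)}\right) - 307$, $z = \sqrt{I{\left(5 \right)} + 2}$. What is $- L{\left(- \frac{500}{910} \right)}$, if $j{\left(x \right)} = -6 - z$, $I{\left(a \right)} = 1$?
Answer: $\frac{301}{4} + \frac{\sqrt{3}}{4} \approx 75.683$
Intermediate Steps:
$z = \sqrt{3}$ ($z = \sqrt{1 + 2} = \sqrt{3} \approx 1.732$)
$j{\left(x \right)} = -6 - \sqrt{3}$
$L{\left(W \right)} = - \frac{301}{4} - \frac{\sqrt{3}}{4}$ ($L{\left(W \right)} = \frac{\left(12 - \left(6 + \sqrt{3}\right)\right) - 307}{4} = \frac{\left(6 - \sqrt{3}\right) - 307}{4} = \frac{-301 - \sqrt{3}}{4} = - \frac{301}{4} - \frac{\sqrt{3}}{4}$)
$- L{\left(- \frac{500}{910} \right)} = - (- \frac{301}{4} - \frac{\sqrt{3}}{4}) = \frac{301}{4} + \frac{\sqrt{3}}{4}$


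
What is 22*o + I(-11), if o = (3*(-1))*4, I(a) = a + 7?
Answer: -268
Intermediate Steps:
I(a) = 7 + a
o = -12 (o = -3*4 = -12)
22*o + I(-11) = 22*(-12) + (7 - 11) = -264 - 4 = -268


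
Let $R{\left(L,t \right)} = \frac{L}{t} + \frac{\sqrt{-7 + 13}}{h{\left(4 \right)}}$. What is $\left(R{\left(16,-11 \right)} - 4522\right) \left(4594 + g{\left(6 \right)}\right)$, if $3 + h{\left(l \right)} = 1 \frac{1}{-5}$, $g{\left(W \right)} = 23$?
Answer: $- \frac{229732686}{11} - \frac{23085 \sqrt{6}}{16} \approx -2.0888 \cdot 10^{7}$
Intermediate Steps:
$h{\left(l \right)} = - \frac{16}{5}$ ($h{\left(l \right)} = -3 + 1 \frac{1}{-5} = -3 + 1 \left(- \frac{1}{5}\right) = -3 - \frac{1}{5} = - \frac{16}{5}$)
$R{\left(L,t \right)} = - \frac{5 \sqrt{6}}{16} + \frac{L}{t}$ ($R{\left(L,t \right)} = \frac{L}{t} + \frac{\sqrt{-7 + 13}}{- \frac{16}{5}} = \frac{L}{t} + \sqrt{6} \left(- \frac{5}{16}\right) = \frac{L}{t} - \frac{5 \sqrt{6}}{16} = - \frac{5 \sqrt{6}}{16} + \frac{L}{t}$)
$\left(R{\left(16,-11 \right)} - 4522\right) \left(4594 + g{\left(6 \right)}\right) = \left(\left(- \frac{5 \sqrt{6}}{16} + \frac{16}{-11}\right) - 4522\right) \left(4594 + 23\right) = \left(\left(- \frac{5 \sqrt{6}}{16} + 16 \left(- \frac{1}{11}\right)\right) - 4522\right) 4617 = \left(\left(- \frac{5 \sqrt{6}}{16} - \frac{16}{11}\right) - 4522\right) 4617 = \left(\left(- \frac{16}{11} - \frac{5 \sqrt{6}}{16}\right) - 4522\right) 4617 = \left(- \frac{49758}{11} - \frac{5 \sqrt{6}}{16}\right) 4617 = - \frac{229732686}{11} - \frac{23085 \sqrt{6}}{16}$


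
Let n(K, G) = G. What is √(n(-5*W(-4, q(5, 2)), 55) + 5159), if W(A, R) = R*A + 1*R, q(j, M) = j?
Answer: √5214 ≈ 72.208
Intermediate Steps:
W(A, R) = R + A*R (W(A, R) = A*R + R = R + A*R)
√(n(-5*W(-4, q(5, 2)), 55) + 5159) = √(55 + 5159) = √5214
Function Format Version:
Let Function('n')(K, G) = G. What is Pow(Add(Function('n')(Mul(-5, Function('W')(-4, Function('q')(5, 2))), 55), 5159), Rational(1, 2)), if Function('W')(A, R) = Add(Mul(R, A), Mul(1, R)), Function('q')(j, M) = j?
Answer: Pow(5214, Rational(1, 2)) ≈ 72.208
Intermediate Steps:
Function('W')(A, R) = Add(R, Mul(A, R)) (Function('W')(A, R) = Add(Mul(A, R), R) = Add(R, Mul(A, R)))
Pow(Add(Function('n')(Mul(-5, Function('W')(-4, Function('q')(5, 2))), 55), 5159), Rational(1, 2)) = Pow(Add(55, 5159), Rational(1, 2)) = Pow(5214, Rational(1, 2))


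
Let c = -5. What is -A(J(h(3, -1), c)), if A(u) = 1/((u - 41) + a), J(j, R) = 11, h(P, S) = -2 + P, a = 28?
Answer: ½ ≈ 0.50000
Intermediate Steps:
A(u) = 1/(-13 + u) (A(u) = 1/((u - 41) + 28) = 1/((-41 + u) + 28) = 1/(-13 + u))
-A(J(h(3, -1), c)) = -1/(-13 + 11) = -1/(-2) = -1*(-½) = ½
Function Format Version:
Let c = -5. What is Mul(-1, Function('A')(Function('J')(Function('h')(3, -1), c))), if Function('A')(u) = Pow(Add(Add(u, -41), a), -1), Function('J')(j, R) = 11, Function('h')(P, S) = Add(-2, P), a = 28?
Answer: Rational(1, 2) ≈ 0.50000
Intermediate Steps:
Function('A')(u) = Pow(Add(-13, u), -1) (Function('A')(u) = Pow(Add(Add(u, -41), 28), -1) = Pow(Add(Add(-41, u), 28), -1) = Pow(Add(-13, u), -1))
Mul(-1, Function('A')(Function('J')(Function('h')(3, -1), c))) = Mul(-1, Pow(Add(-13, 11), -1)) = Mul(-1, Pow(-2, -1)) = Mul(-1, Rational(-1, 2)) = Rational(1, 2)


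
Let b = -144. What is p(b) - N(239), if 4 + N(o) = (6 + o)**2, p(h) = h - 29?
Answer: -60194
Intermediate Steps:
p(h) = -29 + h
N(o) = -4 + (6 + o)**2
p(b) - N(239) = (-29 - 144) - (-4 + (6 + 239)**2) = -173 - (-4 + 245**2) = -173 - (-4 + 60025) = -173 - 1*60021 = -173 - 60021 = -60194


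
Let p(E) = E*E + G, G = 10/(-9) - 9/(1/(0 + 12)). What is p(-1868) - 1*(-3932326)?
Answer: 66794768/9 ≈ 7.4216e+6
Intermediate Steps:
G = -982/9 (G = 10*(-1/9) - 9/(1/12) = -10/9 - 9/1/12 = -10/9 - 9*12 = -10/9 - 108 = -982/9 ≈ -109.11)
p(E) = -982/9 + E**2 (p(E) = E*E - 982/9 = E**2 - 982/9 = -982/9 + E**2)
p(-1868) - 1*(-3932326) = (-982/9 + (-1868)**2) - 1*(-3932326) = (-982/9 + 3489424) + 3932326 = 31403834/9 + 3932326 = 66794768/9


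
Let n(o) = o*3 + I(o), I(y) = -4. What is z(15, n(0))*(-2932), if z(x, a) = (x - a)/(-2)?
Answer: 27854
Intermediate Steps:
n(o) = -4 + 3*o (n(o) = o*3 - 4 = 3*o - 4 = -4 + 3*o)
z(x, a) = a/2 - x/2 (z(x, a) = (x - a)*(-½) = a/2 - x/2)
z(15, n(0))*(-2932) = ((-4 + 3*0)/2 - ½*15)*(-2932) = ((-4 + 0)/2 - 15/2)*(-2932) = ((½)*(-4) - 15/2)*(-2932) = (-2 - 15/2)*(-2932) = -19/2*(-2932) = 27854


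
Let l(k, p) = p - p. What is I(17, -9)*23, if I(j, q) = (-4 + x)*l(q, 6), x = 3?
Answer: 0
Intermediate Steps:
l(k, p) = 0
I(j, q) = 0 (I(j, q) = (-4 + 3)*0 = -1*0 = 0)
I(17, -9)*23 = 0*23 = 0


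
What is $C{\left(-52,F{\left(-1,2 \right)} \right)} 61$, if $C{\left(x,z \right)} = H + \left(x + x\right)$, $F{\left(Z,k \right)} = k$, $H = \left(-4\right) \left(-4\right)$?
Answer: $-5368$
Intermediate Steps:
$H = 16$
$C{\left(x,z \right)} = 16 + 2 x$ ($C{\left(x,z \right)} = 16 + \left(x + x\right) = 16 + 2 x$)
$C{\left(-52,F{\left(-1,2 \right)} \right)} 61 = \left(16 + 2 \left(-52\right)\right) 61 = \left(16 - 104\right) 61 = \left(-88\right) 61 = -5368$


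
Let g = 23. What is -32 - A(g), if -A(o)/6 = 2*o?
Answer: 244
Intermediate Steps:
A(o) = -12*o
-32 - A(g) = -32 - (-12)*23 = -32 - 1*(-276) = -32 + 276 = 244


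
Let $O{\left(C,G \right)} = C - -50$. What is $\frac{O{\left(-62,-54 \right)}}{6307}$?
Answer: $- \frac{12}{6307} \approx -0.0019026$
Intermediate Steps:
$O{\left(C,G \right)} = 50 + C$ ($O{\left(C,G \right)} = C + 50 = 50 + C$)
$\frac{O{\left(-62,-54 \right)}}{6307} = \frac{50 - 62}{6307} = \left(-12\right) \frac{1}{6307} = - \frac{12}{6307}$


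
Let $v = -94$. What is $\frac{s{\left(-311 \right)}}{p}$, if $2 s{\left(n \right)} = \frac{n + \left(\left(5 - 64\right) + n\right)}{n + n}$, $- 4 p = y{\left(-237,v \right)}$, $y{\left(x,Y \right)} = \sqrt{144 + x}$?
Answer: $\frac{227 i \sqrt{93}}{9641} \approx 0.22706 i$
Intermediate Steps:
$p = - \frac{i \sqrt{93}}{4}$ ($p = - \frac{\sqrt{144 - 237}}{4} = - \frac{\sqrt{-93}}{4} = - \frac{i \sqrt{93}}{4} \approx - 2.4109 i$)
$s{\left(n \right)} = \frac{-59 + 2 n}{4 n}$ ($s{\left(n \right)} = \frac{\left(n + \left(\left(5 - 64\right) + n\right)\right) \frac{1}{n + n}}{2} = \frac{\left(n + \left(-59 + n\right)\right) \frac{1}{2 n}}{2} = \frac{\left(-59 + 2 n\right) \frac{1}{2 n}}{2} = \frac{\frac{1}{2} \frac{1}{n} \left(-59 + 2 n\right)}{2} = \frac{-59 + 2 n}{4 n}$)
$\frac{s{\left(-311 \right)}}{p} = \frac{\frac{1}{4} \frac{1}{-311} \left(-59 + 2 \left(-311\right)\right)}{\left(- \frac{1}{4}\right) i \sqrt{93}} = \frac{1}{4} \left(- \frac{1}{311}\right) \left(-59 - 622\right) \frac{4 i \sqrt{93}}{93} = \frac{1}{4} \left(- \frac{1}{311}\right) \left(-681\right) \frac{4 i \sqrt{93}}{93} = \frac{681 \frac{4 i \sqrt{93}}{93}}{1244} = \frac{227 i \sqrt{93}}{9641}$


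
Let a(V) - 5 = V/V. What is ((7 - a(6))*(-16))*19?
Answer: -304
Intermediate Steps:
a(V) = 6 (a(V) = 5 + V/V = 5 + 1 = 6)
((7 - a(6))*(-16))*19 = ((7 - 1*6)*(-16))*19 = ((7 - 6)*(-16))*19 = (1*(-16))*19 = -16*19 = -304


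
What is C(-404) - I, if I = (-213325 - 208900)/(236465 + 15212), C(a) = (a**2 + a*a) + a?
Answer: 82054171181/251677 ≈ 3.2603e+5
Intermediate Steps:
C(a) = a + 2*a**2 (C(a) = (a**2 + a**2) + a = 2*a**2 + a = a + 2*a**2)
I = -422225/251677 ≈ -1.6776
C(-404) - I = -404*(1 + 2*(-404)) - 1*(-422225/251677) = -404*(1 - 808) + 422225/251677 = -404*(-807) + 422225/251677 = 326028 + 422225/251677 = 82054171181/251677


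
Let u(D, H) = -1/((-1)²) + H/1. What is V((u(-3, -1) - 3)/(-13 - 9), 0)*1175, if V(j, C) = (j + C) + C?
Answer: 5875/22 ≈ 267.05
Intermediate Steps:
u(D, H) = -1 + H (u(D, H) = -1/1 + H*1 = -1*1 + H = -1 + H)
V(j, C) = j + 2*C (V(j, C) = (C + j) + C = j + 2*C)
V((u(-3, -1) - 3)/(-13 - 9), 0)*1175 = (((-1 - 1) - 3)/(-13 - 9) + 2*0)*1175 = ((-2 - 3)/(-22) + 0)*1175 = (-5*(-1/22) + 0)*1175 = (5/22 + 0)*1175 = (5/22)*1175 = 5875/22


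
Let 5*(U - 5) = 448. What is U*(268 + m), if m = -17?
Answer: 118723/5 ≈ 23745.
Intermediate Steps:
U = 473/5 (U = 5 + (⅕)*448 = 5 + 448/5 = 473/5 ≈ 94.600)
U*(268 + m) = 473*(268 - 17)/5 = (473/5)*251 = 118723/5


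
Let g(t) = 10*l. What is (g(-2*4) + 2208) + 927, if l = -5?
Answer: 3085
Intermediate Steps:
g(t) = -50 (g(t) = 10*(-5) = -50)
(g(-2*4) + 2208) + 927 = (-50 + 2208) + 927 = 2158 + 927 = 3085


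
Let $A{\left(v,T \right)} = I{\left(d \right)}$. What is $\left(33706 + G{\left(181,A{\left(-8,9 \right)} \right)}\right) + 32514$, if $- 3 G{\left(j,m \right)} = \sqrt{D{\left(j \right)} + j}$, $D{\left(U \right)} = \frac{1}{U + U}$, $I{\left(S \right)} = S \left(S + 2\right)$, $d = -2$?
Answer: $66220 - \frac{\sqrt{23719326}}{1086} \approx 66216.0$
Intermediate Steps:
$I{\left(S \right)} = S \left(2 + S\right)$
$A{\left(v,T \right)} = 0$ ($A{\left(v,T \right)} = - 2 \left(2 - 2\right) = \left(-2\right) 0 = 0$)
$D{\left(U \right)} = \frac{1}{2 U}$
$G{\left(j,m \right)} = - \frac{\sqrt{j + \frac{1}{2 j}}}{3}$ ($G{\left(j,m \right)} = - \frac{\sqrt{\frac{1}{2 j} + j}}{3} = - \frac{\sqrt{j + \frac{1}{2 j}}}{3}$)
$\left(33706 + G{\left(181,A{\left(-8,9 \right)} \right)}\right) + 32514 = \left(33706 - \frac{\sqrt{\frac{2}{181} + 4 \cdot 181}}{6}\right) + 32514 = \left(33706 - \frac{\sqrt{2 \cdot \frac{1}{181} + 724}}{6}\right) + 32514 = \left(33706 - \frac{\sqrt{\frac{2}{181} + 724}}{6}\right) + 32514 = \left(33706 - \frac{\sqrt{\frac{131046}{181}}}{6}\right) + 32514 = \left(33706 - \frac{\frac{1}{181} \sqrt{23719326}}{6}\right) + 32514 = \left(33706 - \frac{\sqrt{23719326}}{1086}\right) + 32514 = 66220 - \frac{\sqrt{23719326}}{1086}$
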